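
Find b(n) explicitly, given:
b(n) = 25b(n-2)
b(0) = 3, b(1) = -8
Characteristic equation: x² - 25 = 0, which factors as (x - (-5))(x - (5)) = 0.
Roots r₁ = -5, r₂ = 5 (distinct).
General solution: b(n) = A·(-5)^n + B·(5)^n.
From b(0) = 3: A + B = 3.
From b(1) = -8: -5A + 5B = -8.
Solving: A = \frac{23}{10}, B = \frac{7}{10}.
So b(n) = \frac{23 \left(-5\right)^{n}}{10} + \frac{7 \cdot 5^{n}}{10}.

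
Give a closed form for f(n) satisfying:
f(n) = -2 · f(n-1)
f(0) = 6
Pure geometric recurrence with ratio -2.
By induction f(n) = f(0) · (-2)^n = 6 \left(-2\right)^{n}.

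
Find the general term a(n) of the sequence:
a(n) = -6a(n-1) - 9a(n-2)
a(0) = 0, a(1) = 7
Characteristic equation: x² + 6x + 9 = 0, which is (x - (-3))².
Repeated root r = -3.
General solution: a(n) = (A + Bn)·(-3)^n.
From a(0) = 0: A = 0.
From a(1) = 7: (A + B)·(-3) = 7 ⇒ B = - \frac{7}{3}.
So a(n) = \left(- \frac{7 n}{3}\right) \cdot (-3)^n.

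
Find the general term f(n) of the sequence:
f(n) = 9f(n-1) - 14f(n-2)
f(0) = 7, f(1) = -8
Characteristic equation: x² - 9x + 14 = 0, which factors as (x - (2))(x - (7)) = 0.
Roots r₁ = 2, r₂ = 7 (distinct).
General solution: f(n) = A·(2)^n + B·(7)^n.
From f(0) = 7: A + B = 7.
From f(1) = -8: 2A + 7B = -8.
Solving: A = \frac{57}{5}, B = - \frac{22}{5}.
So f(n) = \frac{57 \cdot 2^{n}}{5} - \frac{22 \cdot 7^{n}}{5}.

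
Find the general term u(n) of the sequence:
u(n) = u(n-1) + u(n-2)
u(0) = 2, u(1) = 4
Characteristic equation: x² - x - 1 = 0.
Discriminant Δ = (1)² + 4·(1) = 5.
Roots r₁,₂ = (1 ± √5)/2, so r₁ = \frac{1}{2} + \frac{\sqrt{5}}{2}, r₂ = \frac{1}{2} - \frac{\sqrt{5}}{2}.
General solution: u(n) = A·r₁^n + B·r₂^n.
From the initial conditions, A + B = 2 and r₁A + r₂B = 4.
Since r₁ - r₂ = √5: A = (4 - (2)r₂)/√5 = 1 + \frac{3 \sqrt{5}}{5}, and B = 2 - A = 1 - \frac{3 \sqrt{5}}{5}.
So u(n) = \left(1 + \frac{3 \sqrt{5}}{5}\right)\left(\frac{1}{2} + \frac{\sqrt{5}}{2}\right)^n + \left(1 - \frac{3 \sqrt{5}}{5}\right)\left(\frac{1}{2} - \frac{\sqrt{5}}{2}\right)^n.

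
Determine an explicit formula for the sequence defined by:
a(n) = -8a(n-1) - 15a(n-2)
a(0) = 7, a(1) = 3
Characteristic equation: x² + 8x + 15 = 0, which factors as (x - (-3))(x - (-5)) = 0.
Roots r₁ = -3, r₂ = -5 (distinct).
General solution: a(n) = A·(-3)^n + B·(-5)^n.
From a(0) = 7: A + B = 7.
From a(1) = 3: -3A - 5B = 3.
Solving: A = 19, B = -12.
So a(n) = 19 \left(-3\right)^{n} - 12 \left(-5\right)^{n}.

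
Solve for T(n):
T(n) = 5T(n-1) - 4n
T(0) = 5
First-order linear with linear forcing.
Homogeneous solution: T_h(n) = A·(5)^n.
Try particular T_p(n) = pn + q. Substituting:
  pn + q = 5(p(n-1) + q) - 4n.
Matching the n-coefficient: p = 5p - 4 ⇒ p = 1.
Matching constants: q = -5p + 5q ⇒ q = \frac{5}{4}.
General: T(n) = A·(5)^n + n + \frac{5}{4}.
Apply T(0) = 5: A + \frac{5}{4} = 5 ⇒ A = \frac{15}{4}.
So T(n) = \frac{15 \cdot 5^{n}}{4} + n + \frac{5}{4}.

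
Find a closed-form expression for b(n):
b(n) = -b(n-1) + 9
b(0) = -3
First-order linear non-homogeneous.
Homogeneous solution: b_h(n) = A·(-1)^n.
Try constant particular solution b_p = K: K = -K + 9 ⇒ K = \frac{9}{2}.
General: b(n) = A·(-1)^n + \frac{9}{2}.
Apply b(0) = -3: A + \frac{9}{2} = -3 ⇒ A = - \frac{15}{2}.
So b(n) = \frac{9}{2} - \frac{15 \left(-1\right)^{n}}{2}.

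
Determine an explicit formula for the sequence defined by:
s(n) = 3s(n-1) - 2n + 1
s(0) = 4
First-order linear with linear forcing.
Homogeneous solution: s_h(n) = A·(3)^n.
Try particular s_p(n) = pn + q. Substituting:
  pn + q = 3(p(n-1) + q) - 2n + 1.
Matching the n-coefficient: p = 3p - 2 ⇒ p = 1.
Matching constants: q = -3p + 3q + 1 ⇒ q = 1.
General: s(n) = A·(3)^n + n + 1.
Apply s(0) = 4: A + 1 = 4 ⇒ A = 3.
So s(n) = 3 \cdot 3^{n} + n + 1.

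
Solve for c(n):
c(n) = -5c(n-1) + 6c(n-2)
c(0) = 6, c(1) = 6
Characteristic equation: x² + 5x - 6 = 0, which factors as (x - (-6))(x - (1)) = 0.
Roots r₁ = -6, r₂ = 1 (distinct).
General solution: c(n) = A·(-6)^n + B·(1)^n.
From c(0) = 6: A + B = 6.
From c(1) = 6: -6A + B = 6.
Solving: A = 0, B = 6.
So c(n) = 6.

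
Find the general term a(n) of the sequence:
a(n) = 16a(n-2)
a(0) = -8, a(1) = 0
Characteristic equation: x² - 16 = 0, which factors as (x - (4))(x - (-4)) = 0.
Roots r₁ = 4, r₂ = -4 (distinct).
General solution: a(n) = A·(4)^n + B·(-4)^n.
From a(0) = -8: A + B = -8.
From a(1) = 0: 4A - 4B = 0.
Solving: A = -4, B = -4.
So a(n) = - 4 \left(-4\right)^{n} - 4 \cdot 4^{n}.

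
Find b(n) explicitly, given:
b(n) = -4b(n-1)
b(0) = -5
This is a homogeneous first-order recurrence with ratio -4.
By induction b(n) = b(0) · (-4)^n = - 5 \left(-4\right)^{n}.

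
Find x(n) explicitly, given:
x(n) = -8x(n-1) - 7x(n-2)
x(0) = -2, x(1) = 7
Characteristic equation: x² + 8x + 7 = 0, which factors as (x - (-7))(x - (-1)) = 0.
Roots r₁ = -7, r₂ = -1 (distinct).
General solution: x(n) = A·(-7)^n + B·(-1)^n.
From x(0) = -2: A + B = -2.
From x(1) = 7: -7A - B = 7.
Solving: A = - \frac{5}{6}, B = - \frac{7}{6}.
So x(n) = - \frac{7 \left(-1\right)^{n}}{6} - \frac{5 \left(-7\right)^{n}}{6}.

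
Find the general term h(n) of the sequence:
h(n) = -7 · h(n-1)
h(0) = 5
Pure geometric recurrence with ratio -7.
By induction h(n) = h(0) · (-7)^n = 5 \left(-7\right)^{n}.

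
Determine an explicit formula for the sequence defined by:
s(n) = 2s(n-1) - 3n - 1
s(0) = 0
First-order linear with linear forcing.
Homogeneous solution: s_h(n) = A·(2)^n.
Try particular s_p(n) = pn + q. Substituting:
  pn + q = 2(p(n-1) + q) - 3n - 1.
Matching the n-coefficient: p = 2p - 3 ⇒ p = 3.
Matching constants: q = -2p + 2q - 1 ⇒ q = 7.
General: s(n) = A·(2)^n + 3 n + 7.
Apply s(0) = 0: A + 7 = 0 ⇒ A = -7.
So s(n) = - 7 \cdot 2^{n} + 3 n + 7.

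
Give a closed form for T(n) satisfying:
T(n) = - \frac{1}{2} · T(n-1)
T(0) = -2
Pure geometric recurrence with ratio - \frac{1}{2}.
By induction T(n) = T(0) · (- \frac{1}{2})^n = - 2 \left(- \frac{1}{2}\right)^{n}.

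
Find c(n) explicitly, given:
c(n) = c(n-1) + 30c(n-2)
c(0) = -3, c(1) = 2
Characteristic equation: x² - x - 30 = 0, which factors as (x - (6))(x - (-5)) = 0.
Roots r₁ = 6, r₂ = -5 (distinct).
General solution: c(n) = A·(6)^n + B·(-5)^n.
From c(0) = -3: A + B = -3.
From c(1) = 2: 6A - 5B = 2.
Solving: A = - \frac{13}{11}, B = - \frac{20}{11}.
So c(n) = - \frac{20 \left(-5\right)^{n}}{11} - \frac{13 \cdot 6^{n}}{11}.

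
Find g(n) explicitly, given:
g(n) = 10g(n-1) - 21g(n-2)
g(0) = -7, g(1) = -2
Characteristic equation: x² - 10x + 21 = 0, which factors as (x - (3))(x - (7)) = 0.
Roots r₁ = 3, r₂ = 7 (distinct).
General solution: g(n) = A·(3)^n + B·(7)^n.
From g(0) = -7: A + B = -7.
From g(1) = -2: 3A + 7B = -2.
Solving: A = - \frac{47}{4}, B = \frac{19}{4}.
So g(n) = - \frac{47 \cdot 3^{n}}{4} + \frac{19 \cdot 7^{n}}{4}.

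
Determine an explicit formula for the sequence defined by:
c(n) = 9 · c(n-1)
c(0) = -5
Pure geometric recurrence with ratio 9.
By induction c(n) = c(0) · (9)^n = - 5 \cdot 9^{n}.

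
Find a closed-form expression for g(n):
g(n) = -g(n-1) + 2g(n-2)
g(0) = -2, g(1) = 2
Characteristic equation: x² + x - 2 = 0, which factors as (x - (1))(x - (-2)) = 0.
Roots r₁ = 1, r₂ = -2 (distinct).
General solution: g(n) = A·(1)^n + B·(-2)^n.
From g(0) = -2: A + B = -2.
From g(1) = 2: A - 2B = 2.
Solving: A = - \frac{2}{3}, B = - \frac{4}{3}.
So g(n) = - \frac{4 \left(-2\right)^{n}}{3} - \frac{2}{3}.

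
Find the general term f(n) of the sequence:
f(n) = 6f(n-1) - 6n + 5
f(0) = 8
First-order linear with linear forcing.
Homogeneous solution: f_h(n) = A·(6)^n.
Try particular f_p(n) = pn + q. Substituting:
  pn + q = 6(p(n-1) + q) - 6n + 5.
Matching the n-coefficient: p = 6p - 6 ⇒ p = \frac{6}{5}.
Matching constants: q = -6p + 6q + 5 ⇒ q = \frac{11}{25}.
General: f(n) = A·(6)^n + \frac{6 n}{5} + \frac{11}{25}.
Apply f(0) = 8: A + \frac{11}{25} = 8 ⇒ A = \frac{189}{25}.
So f(n) = \frac{189 \cdot 6^{n}}{25} + \frac{6 n}{5} + \frac{11}{25}.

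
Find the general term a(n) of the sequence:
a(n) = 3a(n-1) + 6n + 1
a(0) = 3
First-order linear with linear forcing.
Homogeneous solution: a_h(n) = A·(3)^n.
Try particular a_p(n) = pn + q. Substituting:
  pn + q = 3(p(n-1) + q) + 6n + 1.
Matching the n-coefficient: p = 3p + 6 ⇒ p = -3.
Matching constants: q = -3p + 3q + 1 ⇒ q = -5.
General: a(n) = A·(3)^n - 3 n - 5.
Apply a(0) = 3: A - 5 = 3 ⇒ A = 8.
So a(n) = 8 \cdot 3^{n} - 3 n - 5.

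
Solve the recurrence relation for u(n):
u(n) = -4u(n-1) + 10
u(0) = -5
First-order linear non-homogeneous.
Homogeneous solution: u_h(n) = A·(-4)^n.
Try constant particular solution u_p = K: K = -4K + 10 ⇒ K = 2.
General: u(n) = A·(-4)^n + 2.
Apply u(0) = -5: A + 2 = -5 ⇒ A = -7.
So u(n) = 2 - 7 \left(-4\right)^{n}.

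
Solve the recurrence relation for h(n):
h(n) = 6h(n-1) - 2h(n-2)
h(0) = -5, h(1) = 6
Characteristic equation: x² - 6x + 2 = 0.
Discriminant Δ = (6)² + 4·(-2) = 28.
Roots r₁,₂ = (6 ± √28)/2, so r₁ = \sqrt{7} + 3, r₂ = 3 - \sqrt{7}.
General solution: h(n) = A·r₁^n + B·r₂^n.
From the initial conditions, A + B = -5 and r₁A + r₂B = 6.
Since r₁ - r₂ = √28: A = (6 - (-5)r₂)/√28 = - \frac{5}{2} + \frac{3 \sqrt{7}}{2}, and B = -5 - A = - \frac{3 \sqrt{7}}{2} - \frac{5}{2}.
So h(n) = \left(- \frac{5}{2} + \frac{3 \sqrt{7}}{2}\right)\left(\sqrt{7} + 3\right)^n + \left(- \frac{3 \sqrt{7}}{2} - \frac{5}{2}\right)\left(3 - \sqrt{7}\right)^n.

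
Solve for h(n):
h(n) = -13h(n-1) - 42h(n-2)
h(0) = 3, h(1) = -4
Characteristic equation: x² + 13x + 42 = 0, which factors as (x - (-6))(x - (-7)) = 0.
Roots r₁ = -6, r₂ = -7 (distinct).
General solution: h(n) = A·(-6)^n + B·(-7)^n.
From h(0) = 3: A + B = 3.
From h(1) = -4: -6A - 7B = -4.
Solving: A = 17, B = -14.
So h(n) = 17 \left(-6\right)^{n} - 14 \left(-7\right)^{n}.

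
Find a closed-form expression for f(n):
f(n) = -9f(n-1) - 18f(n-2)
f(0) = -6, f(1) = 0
Characteristic equation: x² + 9x + 18 = 0, which factors as (x - (-6))(x - (-3)) = 0.
Roots r₁ = -6, r₂ = -3 (distinct).
General solution: f(n) = A·(-6)^n + B·(-3)^n.
From f(0) = -6: A + B = -6.
From f(1) = 0: -6A - 3B = 0.
Solving: A = 6, B = -12.
So f(n) = - 12 \left(-3\right)^{n} + 6 \left(-6\right)^{n}.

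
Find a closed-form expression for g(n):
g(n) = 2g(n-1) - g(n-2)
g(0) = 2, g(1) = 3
Characteristic equation: x² - 2x + 1 = 0, which is (x - (1))².
Repeated root r = 1.
General solution: g(n) = (A + Bn)·(1)^n.
From g(0) = 2: A = 2.
From g(1) = 3: (A + B)·(1) = 3 ⇒ B = 1.
So g(n) = \left(n + 2\right) \cdot (1)^n.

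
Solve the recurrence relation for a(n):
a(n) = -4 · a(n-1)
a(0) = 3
Pure geometric recurrence with ratio -4.
By induction a(n) = a(0) · (-4)^n = 3 \left(-4\right)^{n}.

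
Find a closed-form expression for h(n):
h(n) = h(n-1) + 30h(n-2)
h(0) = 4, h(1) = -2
Characteristic equation: x² - x - 30 = 0, which factors as (x - (6))(x - (-5)) = 0.
Roots r₁ = 6, r₂ = -5 (distinct).
General solution: h(n) = A·(6)^n + B·(-5)^n.
From h(0) = 4: A + B = 4.
From h(1) = -2: 6A - 5B = -2.
Solving: A = \frac{18}{11}, B = \frac{26}{11}.
So h(n) = \frac{26 \left(-5\right)^{n}}{11} + \frac{18 \cdot 6^{n}}{11}.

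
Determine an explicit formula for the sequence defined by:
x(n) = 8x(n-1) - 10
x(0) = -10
First-order linear non-homogeneous.
Homogeneous solution: x_h(n) = A·(8)^n.
Try constant particular solution x_p = K: K = 8K - 10 ⇒ K = \frac{10}{7}.
General: x(n) = A·(8)^n + \frac{10}{7}.
Apply x(0) = -10: A + \frac{10}{7} = -10 ⇒ A = - \frac{80}{7}.
So x(n) = \frac{10}{7} - \frac{80 \cdot 8^{n}}{7}.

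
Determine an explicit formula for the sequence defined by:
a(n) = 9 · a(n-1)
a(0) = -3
Pure geometric recurrence with ratio 9.
By induction a(n) = a(0) · (9)^n = - 3 \cdot 9^{n}.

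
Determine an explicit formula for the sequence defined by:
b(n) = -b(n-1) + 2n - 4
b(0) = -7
First-order linear with linear forcing.
Homogeneous solution: b_h(n) = A·(-1)^n.
Try particular b_p(n) = pn + q. Substituting:
  pn + q = -(p(n-1) + q) + 2n - 4.
Matching the n-coefficient: p = -p + 2 ⇒ p = 1.
Matching constants: q = p - q - 4 ⇒ q = - \frac{3}{2}.
General: b(n) = A·(-1)^n + n - \frac{3}{2}.
Apply b(0) = -7: A - \frac{3}{2} = -7 ⇒ A = - \frac{11}{2}.
So b(n) = - \frac{11 \left(-1\right)^{n}}{2} + n - \frac{3}{2}.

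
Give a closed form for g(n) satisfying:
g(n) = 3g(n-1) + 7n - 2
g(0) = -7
First-order linear with linear forcing.
Homogeneous solution: g_h(n) = A·(3)^n.
Try particular g_p(n) = pn + q. Substituting:
  pn + q = 3(p(n-1) + q) + 7n - 2.
Matching the n-coefficient: p = 3p + 7 ⇒ p = - \frac{7}{2}.
Matching constants: q = -3p + 3q - 2 ⇒ q = - \frac{17}{4}.
General: g(n) = A·(3)^n - \frac{7 n}{2} - \frac{17}{4}.
Apply g(0) = -7: A - \frac{17}{4} = -7 ⇒ A = - \frac{11}{4}.
So g(n) = - \frac{11 \cdot 3^{n}}{4} - \frac{7 n}{2} - \frac{17}{4}.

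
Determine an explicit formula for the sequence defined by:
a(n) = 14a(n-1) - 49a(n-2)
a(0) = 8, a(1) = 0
Characteristic equation: x² - 14x + 49 = 0, which is (x - (7))².
Repeated root r = 7.
General solution: a(n) = (A + Bn)·(7)^n.
From a(0) = 8: A = 8.
From a(1) = 0: (A + B)·(7) = 0 ⇒ B = -8.
So a(n) = \left(8 - 8 n\right) \cdot (7)^n.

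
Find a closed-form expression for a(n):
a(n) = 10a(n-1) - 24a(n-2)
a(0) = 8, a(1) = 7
Characteristic equation: x² - 10x + 24 = 0, which factors as (x - (4))(x - (6)) = 0.
Roots r₁ = 4, r₂ = 6 (distinct).
General solution: a(n) = A·(4)^n + B·(6)^n.
From a(0) = 8: A + B = 8.
From a(1) = 7: 4A + 6B = 7.
Solving: A = \frac{41}{2}, B = - \frac{25}{2}.
So a(n) = \frac{41 \cdot 4^{n}}{2} - \frac{25 \cdot 6^{n}}{2}.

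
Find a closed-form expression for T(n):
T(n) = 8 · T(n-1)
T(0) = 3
Pure geometric recurrence with ratio 8.
By induction T(n) = T(0) · (8)^n = 3 \cdot 8^{n}.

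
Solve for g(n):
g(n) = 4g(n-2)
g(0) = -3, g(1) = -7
Characteristic equation: x² - 4 = 0, which factors as (x - (-2))(x - (2)) = 0.
Roots r₁ = -2, r₂ = 2 (distinct).
General solution: g(n) = A·(-2)^n + B·(2)^n.
From g(0) = -3: A + B = -3.
From g(1) = -7: -2A + 2B = -7.
Solving: A = \frac{1}{4}, B = - \frac{13}{4}.
So g(n) = \frac{\left(-2\right)^{n}}{4} - \frac{13 \cdot 2^{n}}{4}.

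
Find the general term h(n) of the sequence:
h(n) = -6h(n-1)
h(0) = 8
This is a homogeneous first-order recurrence with ratio -6.
By induction h(n) = h(0) · (-6)^n = 8 \left(-6\right)^{n}.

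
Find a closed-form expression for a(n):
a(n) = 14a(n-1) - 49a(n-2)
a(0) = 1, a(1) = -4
Characteristic equation: x² - 14x + 49 = 0, which is (x - (7))².
Repeated root r = 7.
General solution: a(n) = (A + Bn)·(7)^n.
From a(0) = 1: A = 1.
From a(1) = -4: (A + B)·(7) = -4 ⇒ B = - \frac{11}{7}.
So a(n) = \left(1 - \frac{11 n}{7}\right) \cdot (7)^n.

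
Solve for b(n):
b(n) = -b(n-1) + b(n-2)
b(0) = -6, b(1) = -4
Characteristic equation: x² + x - 1 = 0.
Discriminant Δ = (-1)² + 4·(1) = 5.
Roots r₁,₂ = (-1 ± √5)/2, so r₁ = - \frac{1}{2} + \frac{\sqrt{5}}{2}, r₂ = - \frac{\sqrt{5}}{2} - \frac{1}{2}.
General solution: b(n) = A·r₁^n + B·r₂^n.
From the initial conditions, A + B = -6 and r₁A + r₂B = -4.
Since r₁ - r₂ = √5: A = (-4 - (-6)r₂)/√5 = - \frac{7 \sqrt{5}}{5} - 3, and B = -6 - A = -3 + \frac{7 \sqrt{5}}{5}.
So b(n) = \left(- \frac{7 \sqrt{5}}{5} - 3\right)\left(- \frac{1}{2} + \frac{\sqrt{5}}{2}\right)^n + \left(-3 + \frac{7 \sqrt{5}}{5}\right)\left(- \frac{\sqrt{5}}{2} - \frac{1}{2}\right)^n.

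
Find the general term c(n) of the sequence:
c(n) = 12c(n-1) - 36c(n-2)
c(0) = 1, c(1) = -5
Characteristic equation: x² - 12x + 36 = 0, which is (x - (6))².
Repeated root r = 6.
General solution: c(n) = (A + Bn)·(6)^n.
From c(0) = 1: A = 1.
From c(1) = -5: (A + B)·(6) = -5 ⇒ B = - \frac{11}{6}.
So c(n) = \left(1 - \frac{11 n}{6}\right) \cdot (6)^n.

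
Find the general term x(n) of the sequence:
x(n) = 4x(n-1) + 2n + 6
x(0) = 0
First-order linear with linear forcing.
Homogeneous solution: x_h(n) = A·(4)^n.
Try particular x_p(n) = pn + q. Substituting:
  pn + q = 4(p(n-1) + q) + 2n + 6.
Matching the n-coefficient: p = 4p + 2 ⇒ p = - \frac{2}{3}.
Matching constants: q = -4p + 4q + 6 ⇒ q = - \frac{26}{9}.
General: x(n) = A·(4)^n - \frac{2 n}{3} - \frac{26}{9}.
Apply x(0) = 0: A - \frac{26}{9} = 0 ⇒ A = \frac{26}{9}.
So x(n) = \frac{26 \cdot 4^{n}}{9} - \frac{2 n}{3} - \frac{26}{9}.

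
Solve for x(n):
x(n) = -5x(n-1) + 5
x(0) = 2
First-order linear non-homogeneous.
Homogeneous solution: x_h(n) = A·(-5)^n.
Try constant particular solution x_p = K: K = -5K + 5 ⇒ K = \frac{5}{6}.
General: x(n) = A·(-5)^n + \frac{5}{6}.
Apply x(0) = 2: A + \frac{5}{6} = 2 ⇒ A = \frac{7}{6}.
So x(n) = \frac{7 \left(-5\right)^{n}}{6} + \frac{5}{6}.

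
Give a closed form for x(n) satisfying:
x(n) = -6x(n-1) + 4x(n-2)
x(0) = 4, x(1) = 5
Characteristic equation: x² + 6x - 4 = 0.
Discriminant Δ = (-6)² + 4·(4) = 52.
Roots r₁,₂ = (-6 ± √52)/2, so r₁ = -3 + \sqrt{13}, r₂ = - \sqrt{13} - 3.
General solution: x(n) = A·r₁^n + B·r₂^n.
From the initial conditions, A + B = 4 and r₁A + r₂B = 5.
Since r₁ - r₂ = √52: A = (5 - (4)r₂)/√52 = 2 + \frac{17 \sqrt{13}}{26}, and B = 4 - A = 2 - \frac{17 \sqrt{13}}{26}.
So x(n) = \left(2 + \frac{17 \sqrt{13}}{26}\right)\left(-3 + \sqrt{13}\right)^n + \left(2 - \frac{17 \sqrt{13}}{26}\right)\left(- \sqrt{13} - 3\right)^n.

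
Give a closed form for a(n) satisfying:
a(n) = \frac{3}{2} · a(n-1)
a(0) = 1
Pure geometric recurrence with ratio \frac{3}{2}.
By induction a(n) = a(0) · (\frac{3}{2})^n = \left(\frac{3}{2}\right)^{n}.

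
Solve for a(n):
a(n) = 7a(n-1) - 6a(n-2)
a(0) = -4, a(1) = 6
Characteristic equation: x² - 7x + 6 = 0, which factors as (x - (1))(x - (6)) = 0.
Roots r₁ = 1, r₂ = 6 (distinct).
General solution: a(n) = A·(1)^n + B·(6)^n.
From a(0) = -4: A + B = -4.
From a(1) = 6: A + 6B = 6.
Solving: A = -6, B = 2.
So a(n) = 2 \cdot 6^{n} - 6.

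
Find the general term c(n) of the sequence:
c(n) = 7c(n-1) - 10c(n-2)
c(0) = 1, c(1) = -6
Characteristic equation: x² - 7x + 10 = 0, which factors as (x - (5))(x - (2)) = 0.
Roots r₁ = 5, r₂ = 2 (distinct).
General solution: c(n) = A·(5)^n + B·(2)^n.
From c(0) = 1: A + B = 1.
From c(1) = -6: 5A + 2B = -6.
Solving: A = - \frac{8}{3}, B = \frac{11}{3}.
So c(n) = \frac{11 \cdot 2^{n}}{3} - \frac{8 \cdot 5^{n}}{3}.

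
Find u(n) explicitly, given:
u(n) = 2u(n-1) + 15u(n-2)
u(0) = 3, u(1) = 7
Characteristic equation: x² - 2x - 15 = 0, which factors as (x - (-3))(x - (5)) = 0.
Roots r₁ = -3, r₂ = 5 (distinct).
General solution: u(n) = A·(-3)^n + B·(5)^n.
From u(0) = 3: A + B = 3.
From u(1) = 7: -3A + 5B = 7.
Solving: A = 1, B = 2.
So u(n) = \left(-3\right)^{n} + 2 \cdot 5^{n}.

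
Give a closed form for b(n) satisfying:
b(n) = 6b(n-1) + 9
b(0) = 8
First-order linear non-homogeneous.
Homogeneous solution: b_h(n) = A·(6)^n.
Try constant particular solution b_p = K: K = 6K + 9 ⇒ K = - \frac{9}{5}.
General: b(n) = A·(6)^n - \frac{9}{5}.
Apply b(0) = 8: A - \frac{9}{5} = 8 ⇒ A = \frac{49}{5}.
So b(n) = \frac{49 \cdot 6^{n}}{5} - \frac{9}{5}.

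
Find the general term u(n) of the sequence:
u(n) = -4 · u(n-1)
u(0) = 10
Pure geometric recurrence with ratio -4.
By induction u(n) = u(0) · (-4)^n = 10 \left(-4\right)^{n}.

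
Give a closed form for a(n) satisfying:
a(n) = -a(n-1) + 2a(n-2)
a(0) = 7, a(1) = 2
Characteristic equation: x² + x - 2 = 0, which factors as (x - (-2))(x - (1)) = 0.
Roots r₁ = -2, r₂ = 1 (distinct).
General solution: a(n) = A·(-2)^n + B·(1)^n.
From a(0) = 7: A + B = 7.
From a(1) = 2: -2A + B = 2.
Solving: A = \frac{5}{3}, B = \frac{16}{3}.
So a(n) = \frac{5 \left(-2\right)^{n}}{3} + \frac{16}{3}.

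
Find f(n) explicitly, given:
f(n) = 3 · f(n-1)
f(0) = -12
Pure geometric recurrence with ratio 3.
By induction f(n) = f(0) · (3)^n = - 12 \cdot 3^{n}.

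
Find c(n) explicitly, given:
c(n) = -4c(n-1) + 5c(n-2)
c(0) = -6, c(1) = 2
Characteristic equation: x² + 4x - 5 = 0, which factors as (x - (-5))(x - (1)) = 0.
Roots r₁ = -5, r₂ = 1 (distinct).
General solution: c(n) = A·(-5)^n + B·(1)^n.
From c(0) = -6: A + B = -6.
From c(1) = 2: -5A + B = 2.
Solving: A = - \frac{4}{3}, B = - \frac{14}{3}.
So c(n) = - \frac{4 \left(-5\right)^{n}}{3} - \frac{14}{3}.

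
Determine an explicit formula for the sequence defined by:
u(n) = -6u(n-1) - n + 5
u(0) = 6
First-order linear with linear forcing.
Homogeneous solution: u_h(n) = A·(-6)^n.
Try particular u_p(n) = pn + q. Substituting:
  pn + q = -6(p(n-1) + q) - n + 5.
Matching the n-coefficient: p = -6p - 1 ⇒ p = - \frac{1}{7}.
Matching constants: q = 6p - 6q + 5 ⇒ q = \frac{29}{49}.
General: u(n) = A·(-6)^n - \frac{n}{7} + \frac{29}{49}.
Apply u(0) = 6: A + \frac{29}{49} = 6 ⇒ A = \frac{265}{49}.
So u(n) = \frac{265 \left(-6\right)^{n}}{49} - \frac{n}{7} + \frac{29}{49}.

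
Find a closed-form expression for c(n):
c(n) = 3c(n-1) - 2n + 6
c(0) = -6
First-order linear with linear forcing.
Homogeneous solution: c_h(n) = A·(3)^n.
Try particular c_p(n) = pn + q. Substituting:
  pn + q = 3(p(n-1) + q) - 2n + 6.
Matching the n-coefficient: p = 3p - 2 ⇒ p = 1.
Matching constants: q = -3p + 3q + 6 ⇒ q = - \frac{3}{2}.
General: c(n) = A·(3)^n + n - \frac{3}{2}.
Apply c(0) = -6: A - \frac{3}{2} = -6 ⇒ A = - \frac{9}{2}.
So c(n) = - \frac{9 \cdot 3^{n}}{2} + n - \frac{3}{2}.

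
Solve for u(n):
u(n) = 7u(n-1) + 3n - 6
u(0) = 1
First-order linear with linear forcing.
Homogeneous solution: u_h(n) = A·(7)^n.
Try particular u_p(n) = pn + q. Substituting:
  pn + q = 7(p(n-1) + q) + 3n - 6.
Matching the n-coefficient: p = 7p + 3 ⇒ p = - \frac{1}{2}.
Matching constants: q = -7p + 7q - 6 ⇒ q = \frac{5}{12}.
General: u(n) = A·(7)^n - \frac{n}{2} + \frac{5}{12}.
Apply u(0) = 1: A + \frac{5}{12} = 1 ⇒ A = \frac{7}{12}.
So u(n) = \frac{7 \cdot 7^{n}}{12} - \frac{n}{2} + \frac{5}{12}.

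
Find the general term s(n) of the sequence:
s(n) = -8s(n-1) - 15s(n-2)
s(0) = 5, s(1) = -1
Characteristic equation: x² + 8x + 15 = 0, which factors as (x - (-5))(x - (-3)) = 0.
Roots r₁ = -5, r₂ = -3 (distinct).
General solution: s(n) = A·(-5)^n + B·(-3)^n.
From s(0) = 5: A + B = 5.
From s(1) = -1: -5A - 3B = -1.
Solving: A = -7, B = 12.
So s(n) = 12 \left(-3\right)^{n} - 7 \left(-5\right)^{n}.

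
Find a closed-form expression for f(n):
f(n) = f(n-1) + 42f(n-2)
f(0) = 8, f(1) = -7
Characteristic equation: x² - x - 42 = 0, which factors as (x - (7))(x - (-6)) = 0.
Roots r₁ = 7, r₂ = -6 (distinct).
General solution: f(n) = A·(7)^n + B·(-6)^n.
From f(0) = 8: A + B = 8.
From f(1) = -7: 7A - 6B = -7.
Solving: A = \frac{41}{13}, B = \frac{63}{13}.
So f(n) = \frac{63 \left(-6\right)^{n}}{13} + \frac{41 \cdot 7^{n}}{13}.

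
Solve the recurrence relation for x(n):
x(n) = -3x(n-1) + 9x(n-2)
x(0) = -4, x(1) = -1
Characteristic equation: x² + 3x - 9 = 0.
Discriminant Δ = (-3)² + 4·(9) = 45.
Roots r₁,₂ = (-3 ± √45)/2, so r₁ = - \frac{3}{2} + \frac{3 \sqrt{5}}{2}, r₂ = - \frac{3 \sqrt{5}}{2} - \frac{3}{2}.
General solution: x(n) = A·r₁^n + B·r₂^n.
From the initial conditions, A + B = -4 and r₁A + r₂B = -1.
Since r₁ - r₂ = √45: A = (-1 - (-4)r₂)/√45 = -2 - \frac{7 \sqrt{5}}{15}, and B = -4 - A = -2 + \frac{7 \sqrt{5}}{15}.
So x(n) = \left(-2 - \frac{7 \sqrt{5}}{15}\right)\left(- \frac{3}{2} + \frac{3 \sqrt{5}}{2}\right)^n + \left(-2 + \frac{7 \sqrt{5}}{15}\right)\left(- \frac{3 \sqrt{5}}{2} - \frac{3}{2}\right)^n.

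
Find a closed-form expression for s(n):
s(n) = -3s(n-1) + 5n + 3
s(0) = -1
First-order linear with linear forcing.
Homogeneous solution: s_h(n) = A·(-3)^n.
Try particular s_p(n) = pn + q. Substituting:
  pn + q = -3(p(n-1) + q) + 5n + 3.
Matching the n-coefficient: p = -3p + 5 ⇒ p = \frac{5}{4}.
Matching constants: q = 3p - 3q + 3 ⇒ q = \frac{27}{16}.
General: s(n) = A·(-3)^n + \frac{5 n}{4} + \frac{27}{16}.
Apply s(0) = -1: A + \frac{27}{16} = -1 ⇒ A = - \frac{43}{16}.
So s(n) = - \frac{43 \left(-3\right)^{n}}{16} + \frac{5 n}{4} + \frac{27}{16}.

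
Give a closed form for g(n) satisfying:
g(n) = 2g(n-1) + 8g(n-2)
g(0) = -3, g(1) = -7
Characteristic equation: x² - 2x - 8 = 0, which factors as (x - (4))(x - (-2)) = 0.
Roots r₁ = 4, r₂ = -2 (distinct).
General solution: g(n) = A·(4)^n + B·(-2)^n.
From g(0) = -3: A + B = -3.
From g(1) = -7: 4A - 2B = -7.
Solving: A = - \frac{13}{6}, B = - \frac{5}{6}.
So g(n) = - \frac{5 \left(-2\right)^{n}}{6} - \frac{13 \cdot 4^{n}}{6}.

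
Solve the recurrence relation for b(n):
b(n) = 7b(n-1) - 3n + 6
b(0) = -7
First-order linear with linear forcing.
Homogeneous solution: b_h(n) = A·(7)^n.
Try particular b_p(n) = pn + q. Substituting:
  pn + q = 7(p(n-1) + q) - 3n + 6.
Matching the n-coefficient: p = 7p - 3 ⇒ p = \frac{1}{2}.
Matching constants: q = -7p + 7q + 6 ⇒ q = - \frac{5}{12}.
General: b(n) = A·(7)^n + \frac{n}{2} - \frac{5}{12}.
Apply b(0) = -7: A - \frac{5}{12} = -7 ⇒ A = - \frac{79}{12}.
So b(n) = - \frac{79 \cdot 7^{n}}{12} + \frac{n}{2} - \frac{5}{12}.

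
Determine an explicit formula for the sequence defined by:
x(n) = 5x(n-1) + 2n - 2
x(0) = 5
First-order linear with linear forcing.
Homogeneous solution: x_h(n) = A·(5)^n.
Try particular x_p(n) = pn + q. Substituting:
  pn + q = 5(p(n-1) + q) + 2n - 2.
Matching the n-coefficient: p = 5p + 2 ⇒ p = - \frac{1}{2}.
Matching constants: q = -5p + 5q - 2 ⇒ q = - \frac{1}{8}.
General: x(n) = A·(5)^n - \frac{n}{2} - \frac{1}{8}.
Apply x(0) = 5: A - \frac{1}{8} = 5 ⇒ A = \frac{41}{8}.
So x(n) = \frac{41 \cdot 5^{n}}{8} - \frac{n}{2} - \frac{1}{8}.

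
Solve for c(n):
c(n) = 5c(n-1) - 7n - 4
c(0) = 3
First-order linear with linear forcing.
Homogeneous solution: c_h(n) = A·(5)^n.
Try particular c_p(n) = pn + q. Substituting:
  pn + q = 5(p(n-1) + q) - 7n - 4.
Matching the n-coefficient: p = 5p - 7 ⇒ p = \frac{7}{4}.
Matching constants: q = -5p + 5q - 4 ⇒ q = \frac{51}{16}.
General: c(n) = A·(5)^n + \frac{7 n}{4} + \frac{51}{16}.
Apply c(0) = 3: A + \frac{51}{16} = 3 ⇒ A = - \frac{3}{16}.
So c(n) = - \frac{3 \cdot 5^{n}}{16} + \frac{7 n}{4} + \frac{51}{16}.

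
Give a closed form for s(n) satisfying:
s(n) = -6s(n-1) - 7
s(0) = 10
First-order linear non-homogeneous.
Homogeneous solution: s_h(n) = A·(-6)^n.
Try constant particular solution s_p = K: K = -6K - 7 ⇒ K = -1.
General: s(n) = A·(-6)^n - 1.
Apply s(0) = 10: A - 1 = 10 ⇒ A = 11.
So s(n) = 11 \left(-6\right)^{n} - 1.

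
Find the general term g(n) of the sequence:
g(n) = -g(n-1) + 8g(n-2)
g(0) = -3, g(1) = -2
Characteristic equation: x² + x - 8 = 0.
Discriminant Δ = (-1)² + 4·(8) = 33.
Roots r₁,₂ = (-1 ± √33)/2, so r₁ = - \frac{1}{2} + \frac{\sqrt{33}}{2}, r₂ = - \frac{\sqrt{33}}{2} - \frac{1}{2}.
General solution: g(n) = A·r₁^n + B·r₂^n.
From the initial conditions, A + B = -3 and r₁A + r₂B = -2.
Since r₁ - r₂ = √33: A = (-2 - (-3)r₂)/√33 = - \frac{3}{2} - \frac{7 \sqrt{33}}{66}, and B = -3 - A = - \frac{3}{2} + \frac{7 \sqrt{33}}{66}.
So g(n) = \left(- \frac{3}{2} - \frac{7 \sqrt{33}}{66}\right)\left(- \frac{1}{2} + \frac{\sqrt{33}}{2}\right)^n + \left(- \frac{3}{2} + \frac{7 \sqrt{33}}{66}\right)\left(- \frac{\sqrt{33}}{2} - \frac{1}{2}\right)^n.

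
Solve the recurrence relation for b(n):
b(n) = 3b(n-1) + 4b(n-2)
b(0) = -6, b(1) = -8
Characteristic equation: x² - 3x - 4 = 0, which factors as (x - (4))(x - (-1)) = 0.
Roots r₁ = 4, r₂ = -1 (distinct).
General solution: b(n) = A·(4)^n + B·(-1)^n.
From b(0) = -6: A + B = -6.
From b(1) = -8: 4A - B = -8.
Solving: A = - \frac{14}{5}, B = - \frac{16}{5}.
So b(n) = - \frac{16 \left(-1\right)^{n}}{5} - \frac{14 \cdot 4^{n}}{5}.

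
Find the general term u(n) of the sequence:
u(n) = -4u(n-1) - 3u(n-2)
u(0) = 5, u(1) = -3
Characteristic equation: x² + 4x + 3 = 0, which factors as (x - (-1))(x - (-3)) = 0.
Roots r₁ = -1, r₂ = -3 (distinct).
General solution: u(n) = A·(-1)^n + B·(-3)^n.
From u(0) = 5: A + B = 5.
From u(1) = -3: -A - 3B = -3.
Solving: A = 6, B = -1.
So u(n) = 6 \left(-1\right)^{n} - \left(-3\right)^{n}.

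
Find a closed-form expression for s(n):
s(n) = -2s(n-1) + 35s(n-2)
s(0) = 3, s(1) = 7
Characteristic equation: x² + 2x - 35 = 0, which factors as (x - (-7))(x - (5)) = 0.
Roots r₁ = -7, r₂ = 5 (distinct).
General solution: s(n) = A·(-7)^n + B·(5)^n.
From s(0) = 3: A + B = 3.
From s(1) = 7: -7A + 5B = 7.
Solving: A = \frac{2}{3}, B = \frac{7}{3}.
So s(n) = \frac{2 \left(-7\right)^{n}}{3} + \frac{7 \cdot 5^{n}}{3}.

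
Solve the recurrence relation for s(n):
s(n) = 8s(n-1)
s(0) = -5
This is a homogeneous first-order recurrence with ratio 8.
By induction s(n) = s(0) · (8)^n = - 5 \cdot 8^{n}.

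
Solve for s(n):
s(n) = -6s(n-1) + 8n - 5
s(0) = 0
First-order linear with linear forcing.
Homogeneous solution: s_h(n) = A·(-6)^n.
Try particular s_p(n) = pn + q. Substituting:
  pn + q = -6(p(n-1) + q) + 8n - 5.
Matching the n-coefficient: p = -6p + 8 ⇒ p = \frac{8}{7}.
Matching constants: q = 6p - 6q - 5 ⇒ q = \frac{13}{49}.
General: s(n) = A·(-6)^n + \frac{8 n}{7} + \frac{13}{49}.
Apply s(0) = 0: A + \frac{13}{49} = 0 ⇒ A = - \frac{13}{49}.
So s(n) = - \frac{13 \left(-6\right)^{n}}{49} + \frac{8 n}{7} + \frac{13}{49}.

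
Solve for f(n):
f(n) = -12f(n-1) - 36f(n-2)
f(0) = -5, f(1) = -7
Characteristic equation: x² + 12x + 36 = 0, which is (x - (-6))².
Repeated root r = -6.
General solution: f(n) = (A + Bn)·(-6)^n.
From f(0) = -5: A = -5.
From f(1) = -7: (A + B)·(-6) = -7 ⇒ B = \frac{37}{6}.
So f(n) = \left(\frac{37 n}{6} - 5\right) \cdot (-6)^n.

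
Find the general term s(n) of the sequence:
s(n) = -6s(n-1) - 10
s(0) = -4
First-order linear non-homogeneous.
Homogeneous solution: s_h(n) = A·(-6)^n.
Try constant particular solution s_p = K: K = -6K - 10 ⇒ K = - \frac{10}{7}.
General: s(n) = A·(-6)^n - \frac{10}{7}.
Apply s(0) = -4: A - \frac{10}{7} = -4 ⇒ A = - \frac{18}{7}.
So s(n) = - \frac{18 \left(-6\right)^{n}}{7} - \frac{10}{7}.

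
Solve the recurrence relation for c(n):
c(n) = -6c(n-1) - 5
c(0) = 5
First-order linear non-homogeneous.
Homogeneous solution: c_h(n) = A·(-6)^n.
Try constant particular solution c_p = K: K = -6K - 5 ⇒ K = - \frac{5}{7}.
General: c(n) = A·(-6)^n - \frac{5}{7}.
Apply c(0) = 5: A - \frac{5}{7} = 5 ⇒ A = \frac{40}{7}.
So c(n) = \frac{40 \left(-6\right)^{n}}{7} - \frac{5}{7}.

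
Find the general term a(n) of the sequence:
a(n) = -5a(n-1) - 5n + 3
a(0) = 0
First-order linear with linear forcing.
Homogeneous solution: a_h(n) = A·(-5)^n.
Try particular a_p(n) = pn + q. Substituting:
  pn + q = -5(p(n-1) + q) - 5n + 3.
Matching the n-coefficient: p = -5p - 5 ⇒ p = - \frac{5}{6}.
Matching constants: q = 5p - 5q + 3 ⇒ q = - \frac{7}{36}.
General: a(n) = A·(-5)^n - \frac{5 n}{6} - \frac{7}{36}.
Apply a(0) = 0: A - \frac{7}{36} = 0 ⇒ A = \frac{7}{36}.
So a(n) = \frac{7 \left(-5\right)^{n}}{36} - \frac{5 n}{6} - \frac{7}{36}.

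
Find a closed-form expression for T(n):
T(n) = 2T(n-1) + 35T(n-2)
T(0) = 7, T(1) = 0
Characteristic equation: x² - 2x - 35 = 0, which factors as (x - (-5))(x - (7)) = 0.
Roots r₁ = -5, r₂ = 7 (distinct).
General solution: T(n) = A·(-5)^n + B·(7)^n.
From T(0) = 7: A + B = 7.
From T(1) = 0: -5A + 7B = 0.
Solving: A = \frac{49}{12}, B = \frac{35}{12}.
So T(n) = \frac{49 \left(-5\right)^{n}}{12} + \frac{35 \cdot 7^{n}}{12}.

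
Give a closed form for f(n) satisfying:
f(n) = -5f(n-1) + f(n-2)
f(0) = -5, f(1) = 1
Characteristic equation: x² + 5x - 1 = 0.
Discriminant Δ = (-5)² + 4·(1) = 29.
Roots r₁,₂ = (-5 ± √29)/2, so r₁ = - \frac{5}{2} + \frac{\sqrt{29}}{2}, r₂ = - \frac{\sqrt{29}}{2} - \frac{5}{2}.
General solution: f(n) = A·r₁^n + B·r₂^n.
From the initial conditions, A + B = -5 and r₁A + r₂B = 1.
Since r₁ - r₂ = √29: A = (1 - (-5)r₂)/√29 = - \frac{5}{2} - \frac{23 \sqrt{29}}{58}, and B = -5 - A = - \frac{5}{2} + \frac{23 \sqrt{29}}{58}.
So f(n) = \left(- \frac{5}{2} - \frac{23 \sqrt{29}}{58}\right)\left(- \frac{5}{2} + \frac{\sqrt{29}}{2}\right)^n + \left(- \frac{5}{2} + \frac{23 \sqrt{29}}{58}\right)\left(- \frac{\sqrt{29}}{2} - \frac{5}{2}\right)^n.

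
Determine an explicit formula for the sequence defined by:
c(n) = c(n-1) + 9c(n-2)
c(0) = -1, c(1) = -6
Characteristic equation: x² - x - 9 = 0.
Discriminant Δ = (1)² + 4·(9) = 37.
Roots r₁,₂ = (1 ± √37)/2, so r₁ = \frac{1}{2} + \frac{\sqrt{37}}{2}, r₂ = \frac{1}{2} - \frac{\sqrt{37}}{2}.
General solution: c(n) = A·r₁^n + B·r₂^n.
From the initial conditions, A + B = -1 and r₁A + r₂B = -6.
Since r₁ - r₂ = √37: A = (-6 - (-1)r₂)/√37 = - \frac{11 \sqrt{37}}{74} - \frac{1}{2}, and B = -1 - A = - \frac{1}{2} + \frac{11 \sqrt{37}}{74}.
So c(n) = \left(- \frac{11 \sqrt{37}}{74} - \frac{1}{2}\right)\left(\frac{1}{2} + \frac{\sqrt{37}}{2}\right)^n + \left(- \frac{1}{2} + \frac{11 \sqrt{37}}{74}\right)\left(\frac{1}{2} - \frac{\sqrt{37}}{2}\right)^n.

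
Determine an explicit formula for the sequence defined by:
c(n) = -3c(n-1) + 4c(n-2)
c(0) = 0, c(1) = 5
Characteristic equation: x² + 3x - 4 = 0, which factors as (x - (-4))(x - (1)) = 0.
Roots r₁ = -4, r₂ = 1 (distinct).
General solution: c(n) = A·(-4)^n + B·(1)^n.
From c(0) = 0: A + B = 0.
From c(1) = 5: -4A + B = 5.
Solving: A = -1, B = 1.
So c(n) = 1 - \left(-4\right)^{n}.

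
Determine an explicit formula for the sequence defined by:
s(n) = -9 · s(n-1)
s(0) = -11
Pure geometric recurrence with ratio -9.
By induction s(n) = s(0) · (-9)^n = - 11 \left(-9\right)^{n}.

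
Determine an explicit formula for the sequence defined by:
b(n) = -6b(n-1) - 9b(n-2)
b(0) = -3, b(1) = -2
Characteristic equation: x² + 6x + 9 = 0, which is (x - (-3))².
Repeated root r = -3.
General solution: b(n) = (A + Bn)·(-3)^n.
From b(0) = -3: A = -3.
From b(1) = -2: (A + B)·(-3) = -2 ⇒ B = \frac{11}{3}.
So b(n) = \left(\frac{11 n}{3} - 3\right) \cdot (-3)^n.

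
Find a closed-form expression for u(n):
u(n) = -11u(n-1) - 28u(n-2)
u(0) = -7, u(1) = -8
Characteristic equation: x² + 11x + 28 = 0, which factors as (x - (-7))(x - (-4)) = 0.
Roots r₁ = -7, r₂ = -4 (distinct).
General solution: u(n) = A·(-7)^n + B·(-4)^n.
From u(0) = -7: A + B = -7.
From u(1) = -8: -7A - 4B = -8.
Solving: A = 12, B = -19.
So u(n) = - 19 \left(-4\right)^{n} + 12 \left(-7\right)^{n}.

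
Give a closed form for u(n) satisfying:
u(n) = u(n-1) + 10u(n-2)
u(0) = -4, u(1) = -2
Characteristic equation: x² - x - 10 = 0.
Discriminant Δ = (1)² + 4·(10) = 41.
Roots r₁,₂ = (1 ± √41)/2, so r₁ = \frac{1}{2} + \frac{\sqrt{41}}{2}, r₂ = \frac{1}{2} - \frac{\sqrt{41}}{2}.
General solution: u(n) = A·r₁^n + B·r₂^n.
From the initial conditions, A + B = -4 and r₁A + r₂B = -2.
Since r₁ - r₂ = √41: A = (-2 - (-4)r₂)/√41 = -2, and B = -4 - A = -2.
So u(n) = \left(-2\right)\left(\frac{1}{2} + \frac{\sqrt{41}}{2}\right)^n + \left(-2\right)\left(\frac{1}{2} - \frac{\sqrt{41}}{2}\right)^n.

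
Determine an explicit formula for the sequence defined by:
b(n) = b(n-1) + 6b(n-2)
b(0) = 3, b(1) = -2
Characteristic equation: x² - x - 6 = 0, which factors as (x - (3))(x - (-2)) = 0.
Roots r₁ = 3, r₂ = -2 (distinct).
General solution: b(n) = A·(3)^n + B·(-2)^n.
From b(0) = 3: A + B = 3.
From b(1) = -2: 3A - 2B = -2.
Solving: A = \frac{4}{5}, B = \frac{11}{5}.
So b(n) = \frac{11 \left(-2\right)^{n}}{5} + \frac{4 \cdot 3^{n}}{5}.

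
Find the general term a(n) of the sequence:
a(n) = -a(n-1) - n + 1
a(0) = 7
First-order linear with linear forcing.
Homogeneous solution: a_h(n) = A·(-1)^n.
Try particular a_p(n) = pn + q. Substituting:
  pn + q = -(p(n-1) + q) - n + 1.
Matching the n-coefficient: p = -p - 1 ⇒ p = - \frac{1}{2}.
Matching constants: q = p - q + 1 ⇒ q = \frac{1}{4}.
General: a(n) = A·(-1)^n - \frac{n}{2} + \frac{1}{4}.
Apply a(0) = 7: A + \frac{1}{4} = 7 ⇒ A = \frac{27}{4}.
So a(n) = \frac{27 \left(-1\right)^{n}}{4} - \frac{n}{2} + \frac{1}{4}.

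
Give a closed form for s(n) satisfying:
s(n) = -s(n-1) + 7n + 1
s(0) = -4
First-order linear with linear forcing.
Homogeneous solution: s_h(n) = A·(-1)^n.
Try particular s_p(n) = pn + q. Substituting:
  pn + q = -(p(n-1) + q) + 7n + 1.
Matching the n-coefficient: p = -p + 7 ⇒ p = \frac{7}{2}.
Matching constants: q = p - q + 1 ⇒ q = \frac{9}{4}.
General: s(n) = A·(-1)^n + \frac{7 n}{2} + \frac{9}{4}.
Apply s(0) = -4: A + \frac{9}{4} = -4 ⇒ A = - \frac{25}{4}.
So s(n) = - \frac{25 \left(-1\right)^{n}}{4} + \frac{7 n}{2} + \frac{9}{4}.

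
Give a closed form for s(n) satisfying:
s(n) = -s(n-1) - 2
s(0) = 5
First-order linear non-homogeneous.
Homogeneous solution: s_h(n) = A·(-1)^n.
Try constant particular solution s_p = K: K = -K - 2 ⇒ K = -1.
General: s(n) = A·(-1)^n - 1.
Apply s(0) = 5: A - 1 = 5 ⇒ A = 6.
So s(n) = 6 \left(-1\right)^{n} - 1.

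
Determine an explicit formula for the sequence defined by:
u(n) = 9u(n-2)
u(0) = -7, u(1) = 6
Characteristic equation: x² - 9 = 0, which factors as (x - (3))(x - (-3)) = 0.
Roots r₁ = 3, r₂ = -3 (distinct).
General solution: u(n) = A·(3)^n + B·(-3)^n.
From u(0) = -7: A + B = -7.
From u(1) = 6: 3A - 3B = 6.
Solving: A = - \frac{5}{2}, B = - \frac{9}{2}.
So u(n) = - \frac{9 \left(-3\right)^{n}}{2} - \frac{5 \cdot 3^{n}}{2}.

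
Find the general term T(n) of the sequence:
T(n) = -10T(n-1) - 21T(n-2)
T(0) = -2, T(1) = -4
Characteristic equation: x² + 10x + 21 = 0, which factors as (x - (-3))(x - (-7)) = 0.
Roots r₁ = -3, r₂ = -7 (distinct).
General solution: T(n) = A·(-3)^n + B·(-7)^n.
From T(0) = -2: A + B = -2.
From T(1) = -4: -3A - 7B = -4.
Solving: A = - \frac{9}{2}, B = \frac{5}{2}.
So T(n) = - \frac{9 \left(-3\right)^{n}}{2} + \frac{5 \left(-7\right)^{n}}{2}.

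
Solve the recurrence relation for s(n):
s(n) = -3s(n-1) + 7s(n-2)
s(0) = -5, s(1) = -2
Characteristic equation: x² + 3x - 7 = 0.
Discriminant Δ = (-3)² + 4·(7) = 37.
Roots r₁,₂ = (-3 ± √37)/2, so r₁ = - \frac{3}{2} + \frac{\sqrt{37}}{2}, r₂ = - \frac{\sqrt{37}}{2} - \frac{3}{2}.
General solution: s(n) = A·r₁^n + B·r₂^n.
From the initial conditions, A + B = -5 and r₁A + r₂B = -2.
Since r₁ - r₂ = √37: A = (-2 - (-5)r₂)/√37 = - \frac{5}{2} - \frac{19 \sqrt{37}}{74}, and B = -5 - A = - \frac{5}{2} + \frac{19 \sqrt{37}}{74}.
So s(n) = \left(- \frac{5}{2} - \frac{19 \sqrt{37}}{74}\right)\left(- \frac{3}{2} + \frac{\sqrt{37}}{2}\right)^n + \left(- \frac{5}{2} + \frac{19 \sqrt{37}}{74}\right)\left(- \frac{\sqrt{37}}{2} - \frac{3}{2}\right)^n.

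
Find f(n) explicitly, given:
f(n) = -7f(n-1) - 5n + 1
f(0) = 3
First-order linear with linear forcing.
Homogeneous solution: f_h(n) = A·(-7)^n.
Try particular f_p(n) = pn + q. Substituting:
  pn + q = -7(p(n-1) + q) - 5n + 1.
Matching the n-coefficient: p = -7p - 5 ⇒ p = - \frac{5}{8}.
Matching constants: q = 7p - 7q + 1 ⇒ q = - \frac{27}{64}.
General: f(n) = A·(-7)^n - \frac{5 n}{8} - \frac{27}{64}.
Apply f(0) = 3: A - \frac{27}{64} = 3 ⇒ A = \frac{219}{64}.
So f(n) = \frac{219 \left(-7\right)^{n}}{64} - \frac{5 n}{8} - \frac{27}{64}.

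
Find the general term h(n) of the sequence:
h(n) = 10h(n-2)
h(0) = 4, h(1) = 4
Characteristic equation: x² - 10 = 0.
Discriminant Δ = (0)² + 4·(10) = 40.
Roots r₁,₂ = (0 ± √40)/2, so r₁ = \sqrt{10}, r₂ = - \sqrt{10}.
General solution: h(n) = A·r₁^n + B·r₂^n.
From the initial conditions, A + B = 4 and r₁A + r₂B = 4.
Since r₁ - r₂ = √40: A = (4 - (4)r₂)/√40 = \frac{\sqrt{10}}{5} + 2, and B = 4 - A = 2 - \frac{\sqrt{10}}{5}.
So h(n) = \left(\frac{\sqrt{10}}{5} + 2\right)\left(\sqrt{10}\right)^n + \left(2 - \frac{\sqrt{10}}{5}\right)\left(- \sqrt{10}\right)^n.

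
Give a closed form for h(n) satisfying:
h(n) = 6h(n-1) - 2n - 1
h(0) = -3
First-order linear with linear forcing.
Homogeneous solution: h_h(n) = A·(6)^n.
Try particular h_p(n) = pn + q. Substituting:
  pn + q = 6(p(n-1) + q) - 2n - 1.
Matching the n-coefficient: p = 6p - 2 ⇒ p = \frac{2}{5}.
Matching constants: q = -6p + 6q - 1 ⇒ q = \frac{17}{25}.
General: h(n) = A·(6)^n + \frac{2 n}{5} + \frac{17}{25}.
Apply h(0) = -3: A + \frac{17}{25} = -3 ⇒ A = - \frac{92}{25}.
So h(n) = - \frac{92 \cdot 6^{n}}{25} + \frac{2 n}{5} + \frac{17}{25}.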